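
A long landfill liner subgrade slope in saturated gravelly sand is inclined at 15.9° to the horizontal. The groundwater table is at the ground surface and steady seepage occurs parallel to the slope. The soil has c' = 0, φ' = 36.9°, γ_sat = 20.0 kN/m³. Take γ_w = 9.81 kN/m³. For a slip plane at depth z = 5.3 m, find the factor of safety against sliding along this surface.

FS = 1.34

With seepage parallel to the slope and the water table at the surface, the effective normal stress on the slip plane uses the buoyant unit weight γ' = γ_sat − γ_w while the driving shear stress uses γ_sat:
FS = [c' + γ' z cos²β tanφ'] / [γ_sat z sinβ cosβ]
(For c' = 0 this reduces to FS = (γ'/γ_sat)·tanφ'/tanβ.)
γ' = 20.0 − 9.81 = 10.19 kN/m³
Numerator = 0.0 + 10.19·5.3·cos²15.9°·tan36.9° = 0.0 + 10.19·5.3·0.9249·0.7508 = 37.506 kPa
Denominator = 20.0·5.3·sin15.9°·cos15.9° = 20.0·5.3·0.2740·0.9617 = 27.929 kPa
FS = 37.506 / 27.929 = 1.343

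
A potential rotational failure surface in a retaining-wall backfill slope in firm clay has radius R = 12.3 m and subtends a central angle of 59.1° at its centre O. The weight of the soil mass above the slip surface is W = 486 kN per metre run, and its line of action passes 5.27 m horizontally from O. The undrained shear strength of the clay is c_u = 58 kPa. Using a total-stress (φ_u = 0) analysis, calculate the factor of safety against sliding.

Taking moments about the centre O, the resisting moment is provided by the undrained shear strength acting along the arc:
Arc length L_a = R·θ = 12.3·(59.1°·π/180) = 12.3·1.0315 = 12.69 m
M_R = c_u·L_a·R = 58·12.69·12.3 = 9051.1 kN·m/m
M_D = W·d = 486·5.27 = 2561.2 kN·m/m
FS = M_R / M_D = 9051.1 / 2561.2 = 3.534

FS = 3.53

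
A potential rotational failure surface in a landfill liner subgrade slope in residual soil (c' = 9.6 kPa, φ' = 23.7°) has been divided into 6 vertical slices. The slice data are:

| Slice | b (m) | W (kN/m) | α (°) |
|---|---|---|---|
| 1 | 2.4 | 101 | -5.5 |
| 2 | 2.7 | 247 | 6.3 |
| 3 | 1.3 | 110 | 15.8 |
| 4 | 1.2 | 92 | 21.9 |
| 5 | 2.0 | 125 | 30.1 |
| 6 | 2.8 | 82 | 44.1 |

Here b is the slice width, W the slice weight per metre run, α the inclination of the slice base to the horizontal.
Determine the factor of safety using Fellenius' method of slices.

FS = 2.20

Ordinary method of slices: FS = Σ[c'·Δl_i + (W_i cosα_i)·tanφ'] / Σ W_i sinα_i, with Δl_i = b_i / cosα_i.
Slice 1: Δl = 2.4/cos(-5.5°) = 2.411 m; N'_1 = 101·cos(-5.5°) = 100.5; c'Δl = 23.15; W sinα = -9.7
Slice 2: Δl = 2.7/cos6.3° = 2.716 m; N'_2 = 247·cos6.3° = 245.5; c'Δl = 26.08; W sinα = 27.1
Slice 3: Δl = 1.3/cos15.8° = 1.351 m; N'_3 = 110·cos15.8° = 105.8; c'Δl = 12.97; W sinα = 30.0
Slice 4: Δl = 1.2/cos21.9° = 1.293 m; N'_4 = 92·cos21.9° = 85.4; c'Δl = 12.42; W sinα = 34.3
Slice 5: Δl = 2.0/cos30.1° = 2.312 m; N'_5 = 125·cos30.1° = 108.1; c'Δl = 22.19; W sinα = 62.7
Slice 6: Δl = 2.8/cos44.1° = 3.899 m; N'_6 = 82·cos44.1° = 58.9; c'Δl = 37.43; W sinα = 57.1
Σc'Δl = 134.2 kN/m; ΣN' = 704.3 kN/m; ΣW sinα = 201.4 kN/m
Resisting = 134.2 + 704.3·tan23.7° = 134.2 + 309.2 = 443.4 kN/m
FS = 443.4 / 201.4 = 2.201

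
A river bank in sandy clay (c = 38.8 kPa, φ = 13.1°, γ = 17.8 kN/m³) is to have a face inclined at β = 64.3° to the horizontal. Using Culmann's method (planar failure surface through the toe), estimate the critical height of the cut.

H_c = 20.49 m

Culmann's analysis gives the critical failure plane at α_cr = (β + φ)/2 = (64.3 + 13.1)/2 = 38.7°, and the critical height
H_c = (4c/γ) · sinβ cosφ / [1 − cos(β − φ)]
    = (4·38.8/17.8) · sin64.3°·cos13.1° / [1 − cos(51.2°)]
    = 8.719 · 0.9011·0.9740 / [1 − 0.6266]
    = 8.719 · 0.8776 / 0.3734
    = 20.49 m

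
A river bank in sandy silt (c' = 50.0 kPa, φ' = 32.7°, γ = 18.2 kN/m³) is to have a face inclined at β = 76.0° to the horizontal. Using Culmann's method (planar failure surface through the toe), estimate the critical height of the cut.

H_c = 32.96 m

Culmann's analysis gives the critical failure plane at α_cr = (β + φ')/2 = (76.0 + 32.7)/2 = 54.4°, and the critical height
H_c = (4c'/γ) · sinβ cosφ' / [1 − cos(β − φ')]
    = (4·50.0/18.2) · sin76.0°·cos32.7° / [1 − cos(43.3°)]
    = 10.989 · 0.9703·0.8415 / [1 − 0.7278]
    = 10.989 · 0.8165 / 0.2722
    = 32.96 m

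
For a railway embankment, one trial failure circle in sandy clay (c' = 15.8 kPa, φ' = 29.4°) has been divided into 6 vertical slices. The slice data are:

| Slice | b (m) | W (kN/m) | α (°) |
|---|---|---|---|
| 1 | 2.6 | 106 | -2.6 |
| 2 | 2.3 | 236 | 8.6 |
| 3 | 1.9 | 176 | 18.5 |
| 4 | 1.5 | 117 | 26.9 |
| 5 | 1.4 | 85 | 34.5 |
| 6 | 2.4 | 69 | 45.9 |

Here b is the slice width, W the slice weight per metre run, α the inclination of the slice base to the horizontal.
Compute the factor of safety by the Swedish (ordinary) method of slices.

FS = 2.65

Ordinary method of slices: FS = Σ[c'·Δl_i + (W_i cosα_i)·tanφ'] / Σ W_i sinα_i, with Δl_i = b_i / cosα_i.
Slice 1: Δl = 2.6/cos(-2.6°) = 2.603 m; N'_1 = 106·cos(-2.6°) = 105.9; c'Δl = 41.12; W sinα = -4.8
Slice 2: Δl = 2.3/cos8.6° = 2.326 m; N'_2 = 236·cos8.6° = 233.3; c'Δl = 36.75; W sinα = 35.3
Slice 3: Δl = 1.9/cos18.5° = 2.004 m; N'_3 = 176·cos18.5° = 166.9; c'Δl = 31.66; W sinα = 55.8
Slice 4: Δl = 1.5/cos26.9° = 1.682 m; N'_4 = 117·cos26.9° = 104.3; c'Δl = 26.58; W sinα = 52.9
Slice 5: Δl = 1.4/cos34.5° = 1.699 m; N'_5 = 85·cos34.5° = 70.1; c'Δl = 26.84; W sinα = 48.1
Slice 6: Δl = 2.4/cos45.9° = 3.449 m; N'_6 = 69·cos45.9° = 48.0; c'Δl = 54.49; W sinα = 49.6
Σc'Δl = 217.4 kN/m; ΣN' = 728.6 kN/m; ΣW sinα = 237.0 kN/m
Resisting = 217.4 + 728.6·tan29.4° = 217.4 + 410.5 = 628.0 kN/m
FS = 628.0 / 237.0 = 2.650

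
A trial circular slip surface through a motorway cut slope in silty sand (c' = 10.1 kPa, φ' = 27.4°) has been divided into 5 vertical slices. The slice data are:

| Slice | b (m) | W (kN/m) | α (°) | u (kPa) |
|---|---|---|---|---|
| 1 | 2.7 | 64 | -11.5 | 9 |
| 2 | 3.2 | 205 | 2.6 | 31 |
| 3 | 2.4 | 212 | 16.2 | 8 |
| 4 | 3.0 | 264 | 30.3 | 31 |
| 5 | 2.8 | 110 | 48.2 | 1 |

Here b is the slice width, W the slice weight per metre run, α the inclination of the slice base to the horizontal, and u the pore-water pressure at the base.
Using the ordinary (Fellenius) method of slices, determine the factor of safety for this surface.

FS = 1.59

Ordinary method of slices: FS = Σ[c'·Δl_i + (W_i cosα_i − u_i·Δl_i)·tanφ'] / Σ W_i sinα_i, with Δl_i = b_i / cosα_i.
Slice 1: Δl = 2.7/cos(-11.5°) = 2.755 m; N'_1 = 64·cos(-11.5°) − 9·2.755 = 37.9; c'Δl = 27.83; W sinα = -12.8
Slice 2: Δl = 3.2/cos2.6° = 3.203 m; N'_2 = 205·cos2.6° − 31·3.203 = 105.5; c'Δl = 32.35; W sinα = 9.3
Slice 3: Δl = 2.4/cos16.2° = 2.499 m; N'_3 = 212·cos16.2° − 8·2.499 = 183.6; c'Δl = 25.24; W sinα = 59.1
Slice 4: Δl = 3.0/cos30.3° = 3.475 m; N'_4 = 264·cos30.3° − 31·3.475 = 120.2; c'Δl = 35.09; W sinα = 133.2
Slice 5: Δl = 2.8/cos48.2° = 4.201 m; N'_5 = 110·cos48.2° − 1·4.201 = 69.1; c'Δl = 42.43; W sinα = 82.0
Σc'Δl = 162.9 kN/m; ΣN' = 516.3 kN/m; ΣW sinα = 270.9 kN/m
Resisting = 162.9 + 516.3·tan27.4° = 162.9 + 267.6 = 430.6 kN/m
FS = 430.6 / 270.9 = 1.590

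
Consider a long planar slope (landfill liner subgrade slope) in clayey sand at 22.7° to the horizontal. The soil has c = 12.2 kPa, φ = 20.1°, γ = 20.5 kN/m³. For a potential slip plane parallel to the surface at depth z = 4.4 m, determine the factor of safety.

FS = 1.25

For an infinite slope with a slip plane parallel to the surface (no pore pressure): FS = [c + γz cos²β tanφ] / [γz sinβ cosβ].
γz = 20.5·4.4 = 90.20 kN/m²
Numerator = 12.2 + 90.20·cos²22.7°·tan20.1° = 12.2 + 90.20·0.8511·0.3659 = 40.293 kPa
Denominator = 90.20·sin22.7°·cos22.7° = 90.20·0.3859·0.9225 = 32.112 kPa
FS = 40.293 / 32.112 = 1.255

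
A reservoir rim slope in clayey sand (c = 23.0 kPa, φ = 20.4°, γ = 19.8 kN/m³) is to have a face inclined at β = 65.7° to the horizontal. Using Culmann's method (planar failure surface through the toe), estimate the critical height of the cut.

Culmann's analysis gives the critical failure plane at α_cr = (β + φ)/2 = (65.7 + 20.4)/2 = 43.0°, and the critical height
H_c = (4c/γ) · sinβ cosφ / [1 − cos(β − φ)]
    = (4·23.0/19.8) · sin65.7°·cos20.4° / [1 − cos(45.3°)]
    = 4.646 · 0.9114·0.9373 / [1 − 0.7034]
    = 4.646 · 0.8542 / 0.2966
    = 13.38 m

H_c = 13.38 m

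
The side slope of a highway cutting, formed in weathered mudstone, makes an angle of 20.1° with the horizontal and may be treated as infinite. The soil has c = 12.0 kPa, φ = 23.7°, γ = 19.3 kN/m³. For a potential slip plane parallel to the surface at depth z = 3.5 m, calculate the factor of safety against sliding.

FS = 1.75

For an infinite slope with a slip plane parallel to the surface (no pore pressure): FS = [c + γz cos²β tanφ] / [γz sinβ cosβ].
γz = 19.3·3.5 = 67.55 kN/m²
Numerator = 12.0 + 67.55·cos²20.1°·tan23.7° = 12.0 + 67.55·0.8819·0.4390 = 38.150 kPa
Denominator = 67.55·sin20.1°·cos20.1° = 67.55·0.3437·0.9391 = 21.800 kPa
FS = 38.150 / 21.800 = 1.750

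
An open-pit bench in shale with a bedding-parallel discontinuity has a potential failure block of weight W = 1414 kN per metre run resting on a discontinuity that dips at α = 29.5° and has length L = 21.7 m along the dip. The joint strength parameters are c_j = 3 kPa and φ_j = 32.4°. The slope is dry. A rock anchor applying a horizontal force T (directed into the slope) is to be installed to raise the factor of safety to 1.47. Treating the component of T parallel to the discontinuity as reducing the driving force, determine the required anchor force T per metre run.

T = 111 kN/m

Resolving forces along and normal to the sliding plane, with the horizontal anchor force T adding T·sinα to the effective normal force and T·cosα acting up the plane against the driving force:
FS = [c_jL + (W cosα + T sinα) tanφ_j] / [W sinα − T cosα]
Without the anchor: N' = 1230.7 kN/m, driving T_d = 696.3 kN/m, resisting R = 3·21.7 + 1230.7·tan32.4° = 846.1 kN/m, FS = 1.22.
Setting FS = 1.47 and solving for T:
1.47·(696.3 − T cos29.5°) = 846.1 + T sin29.5°·tan32.4°
T·(sin29.5°·tan32.4° + 1.47·cos29.5°) = 1.47·696.3 − 846.1
T·(0.4924·0.6346 + 1.47·0.8704) = 1023.5 − 846.1 = 177.4
T·1.5919 = 177.4
T = 111.5 kN/m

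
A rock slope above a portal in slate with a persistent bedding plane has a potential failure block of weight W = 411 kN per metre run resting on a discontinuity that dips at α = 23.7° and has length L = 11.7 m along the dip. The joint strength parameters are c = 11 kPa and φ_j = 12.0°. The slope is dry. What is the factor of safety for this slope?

Resolving the block weight along and normal to the plane and applying the Mohr–Coulomb strength on the joint:
N' = W cosα = 411·cos23.7° = 376.3 kN/m
Driving force T = W sinα = 411·sin23.7° = 165.2 kN/m
Resisting force R = c·L + N'·tanφ_j = 11·11.7 + 376.3·tan12.0° = 128.7 + 80.0 = 208.7 kN/m
FS = R / T = 208.7 / 165.2 = 1.263

FS = 1.26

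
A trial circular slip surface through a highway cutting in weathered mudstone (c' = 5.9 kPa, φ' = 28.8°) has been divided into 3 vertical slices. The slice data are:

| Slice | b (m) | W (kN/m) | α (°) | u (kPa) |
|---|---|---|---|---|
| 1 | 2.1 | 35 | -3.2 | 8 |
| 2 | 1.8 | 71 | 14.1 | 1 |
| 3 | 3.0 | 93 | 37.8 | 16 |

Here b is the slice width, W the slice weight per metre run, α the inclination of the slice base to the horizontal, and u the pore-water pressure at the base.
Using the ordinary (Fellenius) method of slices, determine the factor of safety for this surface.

Ordinary method of slices: FS = Σ[c'·Δl_i + (W_i cosα_i − u_i·Δl_i)·tanφ'] / Σ W_i sinα_i, with Δl_i = b_i / cosα_i.
Slice 1: Δl = 2.1/cos(-3.2°) = 2.103 m; N'_1 = 35·cos(-3.2°) − 8·2.103 = 18.1; c'Δl = 12.41; W sinα = -2.0
Slice 2: Δl = 1.8/cos14.1° = 1.856 m; N'_2 = 71·cos14.1° − 1·1.856 = 67.0; c'Δl = 10.95; W sinα = 17.3
Slice 3: Δl = 3.0/cos37.8° = 3.797 m; N'_3 = 93·cos37.8° − 16·3.797 = 12.7; c'Δl = 22.40; W sinα = 57.0
Σc'Δl = 45.8 kN/m; ΣN' = 97.9 kN/m; ΣW sinα = 72.3 kN/m
Resisting = 45.8 + 97.9·tan28.8° = 45.8 + 53.8 = 99.6 kN/m
FS = 99.6 / 72.3 = 1.376

FS = 1.38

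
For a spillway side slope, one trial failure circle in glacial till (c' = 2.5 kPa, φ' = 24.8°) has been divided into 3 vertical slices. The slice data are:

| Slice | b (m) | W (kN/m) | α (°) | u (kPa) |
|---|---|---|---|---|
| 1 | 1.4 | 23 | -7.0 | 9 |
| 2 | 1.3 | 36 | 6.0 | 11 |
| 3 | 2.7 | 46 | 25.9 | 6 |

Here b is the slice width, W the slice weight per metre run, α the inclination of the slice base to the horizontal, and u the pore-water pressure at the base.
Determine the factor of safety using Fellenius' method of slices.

FS = 1.88

Ordinary method of slices: FS = Σ[c'·Δl_i + (W_i cosα_i − u_i·Δl_i)·tanφ'] / Σ W_i sinα_i, with Δl_i = b_i / cosα_i.
Slice 1: Δl = 1.4/cos(-7.0°) = 1.411 m; N'_1 = 23·cos(-7.0°) − 9·1.411 = 10.1; c'Δl = 3.53; W sinα = -2.8
Slice 2: Δl = 1.3/cos6.0° = 1.307 m; N'_2 = 36·cos6.0° − 11·1.307 = 21.4; c'Δl = 3.27; W sinα = 3.8
Slice 3: Δl = 2.7/cos25.9° = 3.001 m; N'_3 = 46·cos25.9° − 6·3.001 = 23.4; c'Δl = 7.50; W sinα = 20.1
Σc'Δl = 14.3 kN/m; ΣN' = 54.9 kN/m; ΣW sinα = 21.1 kN/m
Resisting = 14.3 + 54.9·tan24.8° = 14.3 + 25.4 = 39.7 kN/m
FS = 39.7 / 21.1 = 1.885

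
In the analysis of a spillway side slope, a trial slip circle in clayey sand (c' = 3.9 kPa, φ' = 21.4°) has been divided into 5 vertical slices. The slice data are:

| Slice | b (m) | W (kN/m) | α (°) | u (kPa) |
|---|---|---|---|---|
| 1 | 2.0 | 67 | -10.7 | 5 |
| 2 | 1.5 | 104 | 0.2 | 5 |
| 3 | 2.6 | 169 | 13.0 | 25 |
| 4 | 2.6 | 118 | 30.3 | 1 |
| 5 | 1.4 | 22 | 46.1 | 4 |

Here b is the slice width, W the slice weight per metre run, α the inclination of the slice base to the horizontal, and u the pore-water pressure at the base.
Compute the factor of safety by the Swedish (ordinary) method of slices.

Ordinary method of slices: FS = Σ[c'·Δl_i + (W_i cosα_i − u_i·Δl_i)·tanφ'] / Σ W_i sinα_i, with Δl_i = b_i / cosα_i.
Slice 1: Δl = 2.0/cos(-10.7°) = 2.035 m; N'_1 = 67·cos(-10.7°) − 5·2.035 = 55.7; c'Δl = 7.94; W sinα = -12.4
Slice 2: Δl = 1.5/cos0.2° = 1.500 m; N'_2 = 104·cos0.2° − 5·1.500 = 96.5; c'Δl = 5.85; W sinα = 0.4
Slice 3: Δl = 2.6/cos13.0° = 2.668 m; N'_3 = 169·cos13.0° − 25·2.668 = 98.0; c'Δl = 10.41; W sinα = 38.0
Slice 4: Δl = 2.6/cos30.3° = 3.011 m; N'_4 = 118·cos30.3° − 1·3.011 = 98.9; c'Δl = 11.74; W sinα = 59.5
Slice 5: Δl = 1.4/cos46.1° = 2.019 m; N'_5 = 22·cos46.1° − 4·2.019 = 7.2; c'Δl = 7.87; W sinα = 15.9
Σc'Δl = 43.8 kN/m; ΣN' = 356.2 kN/m; ΣW sinα = 101.3 kN/m
Resisting = 43.8 + 356.2·tan21.4° = 43.8 + 139.6 = 183.4 kN/m
FS = 183.4 / 101.3 = 1.810

FS = 1.81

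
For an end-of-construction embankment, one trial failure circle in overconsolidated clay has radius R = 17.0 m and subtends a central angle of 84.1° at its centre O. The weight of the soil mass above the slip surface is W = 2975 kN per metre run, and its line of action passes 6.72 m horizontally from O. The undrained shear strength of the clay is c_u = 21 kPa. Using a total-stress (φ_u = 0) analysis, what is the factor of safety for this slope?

FS = 0.45

Taking moments about the centre O, the resisting moment is provided by the undrained shear strength acting along the arc:
Arc length L_a = R·θ = 17.0·(84.1°·π/180) = 17.0·1.4678 = 24.95 m
M_R = c_u·L_a·R = 21·24.95·17.0 = 8908.2 kN·m/m
M_D = W·d = 2975·6.72 = 19992.0 kN·m/m
FS = M_R / M_D = 8908.2 / 19992.0 = 0.446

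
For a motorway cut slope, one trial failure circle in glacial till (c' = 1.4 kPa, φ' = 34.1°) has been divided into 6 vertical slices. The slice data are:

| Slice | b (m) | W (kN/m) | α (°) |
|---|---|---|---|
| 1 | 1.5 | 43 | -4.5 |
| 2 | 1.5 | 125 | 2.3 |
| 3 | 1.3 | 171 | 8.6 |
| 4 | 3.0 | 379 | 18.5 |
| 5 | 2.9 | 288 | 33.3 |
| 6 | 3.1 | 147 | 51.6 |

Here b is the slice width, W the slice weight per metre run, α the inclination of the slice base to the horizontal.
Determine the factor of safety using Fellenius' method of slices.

Ordinary method of slices: FS = Σ[c'·Δl_i + (W_i cosα_i)·tanφ'] / Σ W_i sinα_i, with Δl_i = b_i / cosα_i.
Slice 1: Δl = 1.5/cos(-4.5°) = 1.505 m; N'_1 = 43·cos(-4.5°) = 42.9; c'Δl = 2.11; W sinα = -3.4
Slice 2: Δl = 1.5/cos2.3° = 1.501 m; N'_2 = 125·cos2.3° = 124.9; c'Δl = 2.10; W sinα = 5.0
Slice 3: Δl = 1.3/cos8.6° = 1.315 m; N'_3 = 171·cos8.6° = 169.1; c'Δl = 1.84; W sinα = 25.6
Slice 4: Δl = 3.0/cos18.5° = 3.163 m; N'_4 = 379·cos18.5° = 359.4; c'Δl = 4.43; W sinα = 120.3
Slice 5: Δl = 2.9/cos33.3° = 3.470 m; N'_5 = 288·cos33.3° = 240.7; c'Δl = 4.86; W sinα = 158.1
Slice 6: Δl = 3.1/cos51.6° = 4.991 m; N'_6 = 147·cos51.6° = 91.3; c'Δl = 6.99; W sinα = 115.2
Σc'Δl = 22.3 kN/m; ΣN' = 1028.3 kN/m; ΣW sinα = 420.8 kN/m
Resisting = 22.3 + 1028.3·tan34.1° = 22.3 + 696.2 = 718.5 kN/m
FS = 718.5 / 420.8 = 1.708

FS = 1.71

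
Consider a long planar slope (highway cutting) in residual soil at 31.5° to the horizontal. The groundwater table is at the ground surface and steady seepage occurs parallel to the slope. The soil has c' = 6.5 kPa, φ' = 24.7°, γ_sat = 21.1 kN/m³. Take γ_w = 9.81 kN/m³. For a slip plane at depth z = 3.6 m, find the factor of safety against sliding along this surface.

With seepage parallel to the slope and the water table at the surface, the effective normal stress on the slip plane uses the buoyant unit weight γ' = γ_sat − γ_w while the driving shear stress uses γ_sat:
FS = [c' + γ' z cos²β tanφ'] / [γ_sat z sinβ cosβ]
γ' = 21.1 − 9.81 = 11.29 kN/m³
Numerator = 6.5 + 11.29·3.6·cos²31.5°·tan24.7° = 6.5 + 11.29·3.6·0.7270·0.4599 = 20.091 kPa
Denominator = 21.1·3.6·sin31.5°·cos31.5° = 21.1·3.6·0.5225·0.8526 = 33.840 kPa
FS = 20.091 / 33.840 = 0.594

FS = 0.59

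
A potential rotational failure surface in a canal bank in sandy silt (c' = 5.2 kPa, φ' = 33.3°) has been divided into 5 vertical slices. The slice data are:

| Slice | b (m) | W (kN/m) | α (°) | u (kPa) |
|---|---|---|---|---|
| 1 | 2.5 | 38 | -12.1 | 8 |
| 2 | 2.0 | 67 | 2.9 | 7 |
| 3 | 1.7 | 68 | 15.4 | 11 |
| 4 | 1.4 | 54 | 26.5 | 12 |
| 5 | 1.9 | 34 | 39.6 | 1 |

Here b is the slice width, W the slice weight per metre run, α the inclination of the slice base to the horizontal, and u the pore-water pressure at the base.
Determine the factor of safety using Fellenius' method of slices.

Ordinary method of slices: FS = Σ[c'·Δl_i + (W_i cosα_i − u_i·Δl_i)·tanφ'] / Σ W_i sinα_i, with Δl_i = b_i / cosα_i.
Slice 1: Δl = 2.5/cos(-12.1°) = 2.557 m; N'_1 = 38·cos(-12.1°) − 8·2.557 = 16.7; c'Δl = 13.30; W sinα = -8.0
Slice 2: Δl = 2.0/cos2.9° = 2.003 m; N'_2 = 67·cos2.9° − 7·2.003 = 52.9; c'Δl = 10.41; W sinα = 3.4
Slice 3: Δl = 1.7/cos15.4° = 1.763 m; N'_3 = 68·cos15.4° − 11·1.763 = 46.2; c'Δl = 9.17; W sinα = 18.1
Slice 4: Δl = 1.4/cos26.5° = 1.564 m; N'_4 = 54·cos26.5° − 12·1.564 = 29.6; c'Δl = 8.13; W sinα = 24.1
Slice 5: Δl = 1.9/cos39.6° = 2.466 m; N'_5 = 34·cos39.6° − 1·2.466 = 23.7; c'Δl = 12.82; W sinα = 21.7
Σc'Δl = 53.8 kN/m; ΣN' = 169.0 kN/m; ΣW sinα = 59.2 kN/m
Resisting = 53.8 + 169.0·tan33.3° = 53.8 + 111.0 = 164.9 kN/m
FS = 164.9 / 59.2 = 2.783

FS = 2.78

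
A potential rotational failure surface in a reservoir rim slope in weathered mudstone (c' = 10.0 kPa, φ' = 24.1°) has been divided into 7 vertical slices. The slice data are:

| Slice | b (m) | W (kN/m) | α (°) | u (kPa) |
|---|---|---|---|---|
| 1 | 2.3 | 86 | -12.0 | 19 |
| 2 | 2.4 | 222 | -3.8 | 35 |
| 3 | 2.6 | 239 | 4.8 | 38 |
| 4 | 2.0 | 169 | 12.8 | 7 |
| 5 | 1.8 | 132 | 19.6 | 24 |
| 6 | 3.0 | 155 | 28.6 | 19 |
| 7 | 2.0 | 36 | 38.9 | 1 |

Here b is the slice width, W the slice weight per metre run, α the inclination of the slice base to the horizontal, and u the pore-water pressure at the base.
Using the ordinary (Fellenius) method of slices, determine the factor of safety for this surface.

Ordinary method of slices: FS = Σ[c'·Δl_i + (W_i cosα_i − u_i·Δl_i)·tanφ'] / Σ W_i sinα_i, with Δl_i = b_i / cosα_i.
Slice 1: Δl = 2.3/cos(-12.0°) = 2.351 m; N'_1 = 86·cos(-12.0°) − 19·2.351 = 39.4; c'Δl = 23.51; W sinα = -17.9
Slice 2: Δl = 2.4/cos(-3.8°) = 2.405 m; N'_2 = 222·cos(-3.8°) − 35·2.405 = 137.3; c'Δl = 24.05; W sinα = -14.7
Slice 3: Δl = 2.6/cos4.8° = 2.609 m; N'_3 = 239·cos4.8° − 38·2.609 = 139.0; c'Δl = 26.09; W sinα = 20.0
Slice 4: Δl = 2.0/cos12.8° = 2.051 m; N'_4 = 169·cos12.8° − 7·2.051 = 150.4; c'Δl = 20.51; W sinα = 37.4
Slice 5: Δl = 1.8/cos19.6° = 1.911 m; N'_5 = 132·cos19.6° − 24·1.911 = 78.5; c'Δl = 19.11; W sinα = 44.3
Slice 6: Δl = 3.0/cos28.6° = 3.417 m; N'_6 = 155·cos28.6° − 19·3.417 = 71.2; c'Δl = 34.17; W sinα = 74.2
Slice 7: Δl = 2.0/cos38.9° = 2.570 m; N'_7 = 36·cos38.9° − 1·2.570 = 25.4; c'Δl = 25.70; W sinα = 22.6
Σc'Δl = 173.1 kN/m; ΣN' = 641.3 kN/m; ΣW sinα = 165.9 kN/m
Resisting = 173.1 + 641.3·tan24.1° = 173.1 + 286.9 = 460.0 kN/m
FS = 460.0 / 165.9 = 2.772

FS = 2.77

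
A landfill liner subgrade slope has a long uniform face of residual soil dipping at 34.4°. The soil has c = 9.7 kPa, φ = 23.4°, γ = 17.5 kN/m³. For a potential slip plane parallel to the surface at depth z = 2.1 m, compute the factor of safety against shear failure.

FS = 1.20

For an infinite slope with a slip plane parallel to the surface (no pore pressure): FS = [c + γz cos²β tanφ] / [γz sinβ cosβ].
γz = 17.5·2.1 = 36.75 kN/m²
Numerator = 9.7 + 36.75·cos²34.4°·tan23.4° = 9.7 + 36.75·0.6808·0.4327 = 20.527 kPa
Denominator = 36.75·sin34.4°·cos34.4° = 36.75·0.5650·0.8251 = 17.131 kPa
FS = 20.527 / 17.131 = 1.198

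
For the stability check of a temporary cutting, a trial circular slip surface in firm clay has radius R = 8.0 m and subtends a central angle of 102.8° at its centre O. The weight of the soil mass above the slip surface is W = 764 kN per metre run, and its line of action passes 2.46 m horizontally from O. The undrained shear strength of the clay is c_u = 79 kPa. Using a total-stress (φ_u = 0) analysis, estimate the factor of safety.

Taking moments about the centre O, the resisting moment is provided by the undrained shear strength acting along the arc:
Arc length L_a = R·θ = 8.0·(102.8°·π/180) = 8.0·1.7942 = 14.35 m
M_R = c_u·L_a·R = 79·14.35·8.0 = 9071.5 kN·m/m
M_D = W·d = 764·2.46 = 1879.4 kN·m/m
FS = M_R / M_D = 9071.5 / 1879.4 = 4.827

FS = 4.83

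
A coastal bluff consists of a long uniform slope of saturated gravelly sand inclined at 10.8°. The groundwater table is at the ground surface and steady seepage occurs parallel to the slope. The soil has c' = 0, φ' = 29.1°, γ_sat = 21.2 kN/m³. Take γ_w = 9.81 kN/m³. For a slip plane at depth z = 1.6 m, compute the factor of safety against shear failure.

FS = 1.57

With seepage parallel to the slope and the water table at the surface, the effective normal stress on the slip plane uses the buoyant unit weight γ' = γ_sat − γ_w while the driving shear stress uses γ_sat:
FS = [c' + γ' z cos²β tanφ'] / [γ_sat z sinβ cosβ]
(For c' = 0 this reduces to FS = (γ'/γ_sat)·tanφ'/tanβ.)
γ' = 21.2 − 9.81 = 11.39 kN/m³
Numerator = 0.0 + 11.39·1.6·cos²10.8°·tan29.1° = 0.0 + 11.39·1.6·0.9649·0.5566 = 9.787 kPa
Denominator = 21.2·1.6·sin10.8°·cos10.8° = 21.2·1.6·0.1874·0.9823 = 6.243 kPa
FS = 9.787 / 6.243 = 1.568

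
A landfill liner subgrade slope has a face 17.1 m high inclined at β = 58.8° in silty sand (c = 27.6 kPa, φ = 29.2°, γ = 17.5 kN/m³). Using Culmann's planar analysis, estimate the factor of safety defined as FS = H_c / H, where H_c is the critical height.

H_c = (4c/γ) · sinβ cosφ / [1 − cos(β − φ)]
    = (4·27.6/17.5) · sin58.8°·cos29.2° / [1 − cos29.6°]
    = 6.309 · 0.7467 / 0.1305 = 36.09 m
FS = H_c / H = 36.09 / 17.1 = 2.111

FS = 2.11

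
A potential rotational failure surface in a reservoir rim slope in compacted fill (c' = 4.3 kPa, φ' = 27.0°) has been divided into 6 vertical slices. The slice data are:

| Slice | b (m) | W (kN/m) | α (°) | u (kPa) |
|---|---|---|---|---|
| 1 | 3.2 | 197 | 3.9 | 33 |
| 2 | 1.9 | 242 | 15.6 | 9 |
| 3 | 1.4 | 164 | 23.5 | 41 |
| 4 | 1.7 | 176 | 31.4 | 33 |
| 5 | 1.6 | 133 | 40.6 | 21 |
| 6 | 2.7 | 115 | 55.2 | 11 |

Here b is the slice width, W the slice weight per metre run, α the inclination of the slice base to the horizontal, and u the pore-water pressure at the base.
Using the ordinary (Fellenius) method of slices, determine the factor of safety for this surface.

Ordinary method of slices: FS = Σ[c'·Δl_i + (W_i cosα_i − u_i·Δl_i)·tanφ'] / Σ W_i sinα_i, with Δl_i = b_i / cosα_i.
Slice 1: Δl = 3.2/cos3.9° = 3.207 m; N'_1 = 197·cos3.9° − 33·3.207 = 90.7; c'Δl = 13.79; W sinα = 13.4
Slice 2: Δl = 1.9/cos15.6° = 1.973 m; N'_2 = 242·cos15.6° − 9·1.973 = 215.3; c'Δl = 8.48; W sinα = 65.1
Slice 3: Δl = 1.4/cos23.5° = 1.527 m; N'_3 = 164·cos23.5° − 41·1.527 = 87.8; c'Δl = 6.56; W sinα = 65.4
Slice 4: Δl = 1.7/cos31.4° = 1.992 m; N'_4 = 176·cos31.4° − 33·1.992 = 84.5; c'Δl = 8.56; W sinα = 91.7
Slice 5: Δl = 1.6/cos40.6° = 2.107 m; N'_5 = 133·cos40.6° − 21·2.107 = 56.7; c'Δl = 9.06; W sinα = 86.6
Slice 6: Δl = 2.7/cos55.2° = 4.731 m; N'_6 = 115·cos55.2° − 11·4.731 = 13.6; c'Δl = 20.34; W sinα = 94.4
Σc'Δl = 66.8 kN/m; ΣN' = 548.7 kN/m; ΣW sinα = 416.6 kN/m
Resisting = 66.8 + 548.7·tan27.0° = 66.8 + 279.6 = 346.4 kN/m
FS = 346.4 / 416.6 = 0.831

FS = 0.83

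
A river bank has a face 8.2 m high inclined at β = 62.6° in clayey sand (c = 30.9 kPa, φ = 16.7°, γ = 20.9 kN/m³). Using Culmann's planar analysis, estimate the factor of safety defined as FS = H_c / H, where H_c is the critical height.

H_c = (4c/γ) · sinβ cosφ / [1 − cos(β − φ)]
    = (4·30.9/20.9) · sin62.6°·cos16.7° / [1 − cos45.9°]
    = 5.914 · 0.8504 / 0.3041 = 16.54 m
FS = H_c / H = 16.54 / 8.2 = 2.017

FS = 2.02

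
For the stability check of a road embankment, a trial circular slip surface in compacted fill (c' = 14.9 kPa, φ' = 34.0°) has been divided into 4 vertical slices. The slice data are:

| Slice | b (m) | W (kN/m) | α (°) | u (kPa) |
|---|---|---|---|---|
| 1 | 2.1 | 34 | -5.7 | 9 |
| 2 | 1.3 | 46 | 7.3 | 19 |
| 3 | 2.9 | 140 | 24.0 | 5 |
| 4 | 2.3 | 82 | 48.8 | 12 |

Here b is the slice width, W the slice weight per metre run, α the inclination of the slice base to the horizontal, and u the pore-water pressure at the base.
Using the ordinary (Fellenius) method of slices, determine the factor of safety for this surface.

FS = 2.13

Ordinary method of slices: FS = Σ[c'·Δl_i + (W_i cosα_i − u_i·Δl_i)·tanφ'] / Σ W_i sinα_i, with Δl_i = b_i / cosα_i.
Slice 1: Δl = 2.1/cos(-5.7°) = 2.110 m; N'_1 = 34·cos(-5.7°) − 9·2.110 = 14.8; c'Δl = 31.45; W sinα = -3.4
Slice 2: Δl = 1.3/cos7.3° = 1.311 m; N'_2 = 46·cos7.3° − 19·1.311 = 20.7; c'Δl = 19.53; W sinα = 5.8
Slice 3: Δl = 2.9/cos24.0° = 3.174 m; N'_3 = 140·cos24.0° − 5·3.174 = 112.0; c'Δl = 47.30; W sinα = 56.9
Slice 4: Δl = 2.3/cos48.8° = 3.492 m; N'_4 = 82·cos48.8° − 12·3.492 = 12.1; c'Δl = 52.03; W sinα = 61.7
Σc'Δl = 150.3 kN/m; ΣN' = 159.7 kN/m; ΣW sinα = 121.1 kN/m
Resisting = 150.3 + 159.7·tan34.0° = 150.3 + 107.7 = 258.0 kN/m
FS = 258.0 / 121.1 = 2.130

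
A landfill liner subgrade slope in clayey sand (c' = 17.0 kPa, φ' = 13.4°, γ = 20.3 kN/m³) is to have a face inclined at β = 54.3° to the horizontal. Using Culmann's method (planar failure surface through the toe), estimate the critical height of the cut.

H_c = 10.84 m

Culmann's analysis gives the critical failure plane at α_cr = (β + φ')/2 = (54.3 + 13.4)/2 = 33.9°, and the critical height
H_c = (4c'/γ) · sinβ cosφ' / [1 − cos(β − φ')]
    = (4·17.0/20.3) · sin54.3°·cos13.4° / [1 − cos(40.9°)]
    = 3.350 · 0.8121·0.9728 / [1 − 0.7559]
    = 3.350 · 0.7900 / 0.2441
    = 10.84 m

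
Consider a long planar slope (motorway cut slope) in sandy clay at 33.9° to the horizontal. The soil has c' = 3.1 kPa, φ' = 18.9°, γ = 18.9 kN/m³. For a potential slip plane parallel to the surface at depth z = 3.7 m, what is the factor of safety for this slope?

FS = 0.61

For an infinite slope with a slip plane parallel to the surface (no pore pressure): FS = [c' + γz cos²β tanφ'] / [γz sinβ cosβ].
γz = 18.9·3.7 = 69.93 kN/m²
Numerator = 3.1 + 69.93·cos²33.9°·tan18.9° = 3.1 + 69.93·0.6889·0.3424 = 19.594 kPa
Denominator = 69.93·sin33.9°·cos33.9° = 69.93·0.5577·0.8300 = 32.373 kPa
FS = 19.594 / 32.373 = 0.605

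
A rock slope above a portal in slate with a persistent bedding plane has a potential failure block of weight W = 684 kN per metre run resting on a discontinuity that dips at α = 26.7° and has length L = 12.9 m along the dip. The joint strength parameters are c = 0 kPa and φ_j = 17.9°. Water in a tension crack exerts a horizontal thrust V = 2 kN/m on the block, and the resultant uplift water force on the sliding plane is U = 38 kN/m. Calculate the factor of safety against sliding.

Resolving the block weight along and normal to the plane and applying the Mohr–Coulomb strength on the joint:
N' = W cosα − U − V sinα = 684·cos26.7° − 38 − 2·sin26.7° = 572.2 kN/m
Driving force T = W sinα + V cosα = 684·sin26.7° + 2·cos26.7° = 309.1 kN/m
Resisting force R = c·L + N'·tanφ_j = 0·12.9 + 572.2·tan17.9° = 0.0 + 184.8 = 184.8 kN/m
FS = R / T = 184.8 / 309.1 = 0.598

FS = 0.60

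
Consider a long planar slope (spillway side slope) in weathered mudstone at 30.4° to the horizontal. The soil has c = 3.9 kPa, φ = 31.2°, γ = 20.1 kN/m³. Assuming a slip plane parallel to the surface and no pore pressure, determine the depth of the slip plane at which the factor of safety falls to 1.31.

z = 1.60 m

Setting FS = 1.31 in FS = [c + γz cos²β tanφ] / [γz sinβ cosβ] and solving for z:
z = c / [γ cosβ (FS·sinβ − cosβ·tanφ)]
  = 3.9 / [20.1·cos30.4°·(1.31·sin30.4° − cos30.4°·tan31.2°)]
  = 3.9 / [20.1·0.8625·(1.31·0.5060 − 0.8625·0.6056)]
  = 3.9 / 2.4366 = 1.601 m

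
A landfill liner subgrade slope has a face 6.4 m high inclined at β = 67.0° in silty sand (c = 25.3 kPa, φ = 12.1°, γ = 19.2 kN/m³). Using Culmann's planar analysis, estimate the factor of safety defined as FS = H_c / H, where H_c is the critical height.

H_c = (4c/γ) · sinβ cosφ / [1 − cos(β − φ)]
    = (4·25.3/19.2) · sin67.0°·cos12.1° / [1 − cos54.9°]
    = 5.271 · 0.9001 / 0.4250 = 11.16 m
FS = H_c / H = 11.16 / 6.4 = 1.744

FS = 1.74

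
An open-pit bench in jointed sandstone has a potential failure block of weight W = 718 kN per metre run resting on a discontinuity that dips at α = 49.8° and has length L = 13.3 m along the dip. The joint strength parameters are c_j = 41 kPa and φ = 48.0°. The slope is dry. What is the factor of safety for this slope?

Resolving the block weight along and normal to the plane and applying the Mohr–Coulomb strength on the joint:
N' = W cosα = 718·cos49.8° = 463.4 kN/m
Driving force T = W sinα = 718·sin49.8° = 548.4 kN/m
Resisting force R = c_j·L + N'·tanφ = 41·13.3 + 463.4·tan48.0° = 545.3 + 514.7 = 1060.0 kN/m
FS = R / T = 1060.0 / 548.4 = 1.933

FS = 1.93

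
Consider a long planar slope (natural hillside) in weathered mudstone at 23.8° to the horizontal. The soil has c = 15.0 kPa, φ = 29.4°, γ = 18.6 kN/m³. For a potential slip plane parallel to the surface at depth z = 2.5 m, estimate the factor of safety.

For an infinite slope with a slip plane parallel to the surface (no pore pressure): FS = [c + γz cos²β tanφ] / [γz sinβ cosβ].
γz = 18.6·2.5 = 46.50 kN/m²
Numerator = 15.0 + 46.50·cos²23.8°·tan29.4° = 15.0 + 46.50·0.8372·0.5635 = 36.935 kPa
Denominator = 46.50·sin23.8°·cos23.8° = 46.50·0.4035·0.9150 = 17.169 kPa
FS = 36.935 / 17.169 = 2.151

FS = 2.15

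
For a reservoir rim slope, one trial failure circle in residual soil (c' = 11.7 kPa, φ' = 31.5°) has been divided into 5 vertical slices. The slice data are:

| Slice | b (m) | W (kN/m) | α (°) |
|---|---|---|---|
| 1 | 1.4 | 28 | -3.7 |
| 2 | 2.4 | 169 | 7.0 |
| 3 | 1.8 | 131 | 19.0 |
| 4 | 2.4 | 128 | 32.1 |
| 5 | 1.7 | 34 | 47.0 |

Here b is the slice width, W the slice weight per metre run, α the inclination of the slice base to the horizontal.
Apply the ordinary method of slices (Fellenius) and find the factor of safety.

Ordinary method of slices: FS = Σ[c'·Δl_i + (W_i cosα_i)·tanφ'] / Σ W_i sinα_i, with Δl_i = b_i / cosα_i.
Slice 1: Δl = 1.4/cos(-3.7°) = 1.403 m; N'_1 = 28·cos(-3.7°) = 27.9; c'Δl = 16.41; W sinα = -1.8
Slice 2: Δl = 2.4/cos7.0° = 2.418 m; N'_2 = 169·cos7.0° = 167.7; c'Δl = 28.29; W sinα = 20.6
Slice 3: Δl = 1.8/cos19.0° = 1.904 m; N'_3 = 131·cos19.0° = 123.9; c'Δl = 22.27; W sinα = 42.6
Slice 4: Δl = 2.4/cos32.1° = 2.833 m; N'_4 = 128·cos32.1° = 108.4; c'Δl = 33.15; W sinα = 68.0
Slice 5: Δl = 1.7/cos47.0° = 2.493 m; N'_5 = 34·cos47.0° = 23.2; c'Δl = 29.16; W sinα = 24.9
Σc'Δl = 129.3 kN/m; ΣN' = 451.2 kN/m; ΣW sinα = 154.3 kN/m
Resisting = 129.3 + 451.2·tan31.5° = 129.3 + 276.5 = 405.8 kN/m
FS = 405.8 / 154.3 = 2.629

FS = 2.63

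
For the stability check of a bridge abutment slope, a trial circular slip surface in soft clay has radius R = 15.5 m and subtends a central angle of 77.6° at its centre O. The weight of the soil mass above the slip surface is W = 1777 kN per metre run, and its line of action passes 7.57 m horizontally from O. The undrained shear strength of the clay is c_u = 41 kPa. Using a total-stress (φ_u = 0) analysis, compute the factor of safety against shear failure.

Taking moments about the centre O, the resisting moment is provided by the undrained shear strength acting along the arc:
Arc length L_a = R·θ = 15.5·(77.6°·π/180) = 15.5·1.3544 = 20.99 m
M_R = c_u·L_a·R = 41·20.99·15.5 = 13340.9 kN·m/m
M_D = W·d = 1777·7.57 = 13451.9 kN·m/m
FS = M_R / M_D = 13340.9 / 13451.9 = 0.992

FS = 0.99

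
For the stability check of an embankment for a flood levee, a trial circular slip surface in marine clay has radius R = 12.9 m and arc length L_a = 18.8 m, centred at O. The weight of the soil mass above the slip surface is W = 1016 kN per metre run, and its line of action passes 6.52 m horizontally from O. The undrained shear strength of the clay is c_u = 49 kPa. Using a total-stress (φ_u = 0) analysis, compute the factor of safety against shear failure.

FS = 1.79

Taking moments about the centre O, the resisting moment is provided by the undrained shear strength acting along the arc:
M_R = c_u·L_a·R = 49·18.80·12.9 = 11883.5 kN·m/m
M_D = W·d = 1016·6.52 = 6624.3 kN·m/m
FS = M_R / M_D = 11883.5 / 6624.3 = 1.794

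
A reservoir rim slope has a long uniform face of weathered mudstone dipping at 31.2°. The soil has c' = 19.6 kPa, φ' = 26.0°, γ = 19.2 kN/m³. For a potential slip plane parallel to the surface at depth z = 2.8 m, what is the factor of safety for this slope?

FS = 1.63

For an infinite slope with a slip plane parallel to the surface (no pore pressure): FS = [c' + γz cos²β tanφ'] / [γz sinβ cosβ].
γz = 19.2·2.8 = 53.76 kN/m²
Numerator = 19.6 + 53.76·cos²31.2°·tan26.0° = 19.6 + 53.76·0.7316·0.4877 = 38.784 kPa
Denominator = 53.76·sin31.2°·cos31.2° = 53.76·0.5180·0.8554 = 23.821 kPa
FS = 38.784 / 23.821 = 1.628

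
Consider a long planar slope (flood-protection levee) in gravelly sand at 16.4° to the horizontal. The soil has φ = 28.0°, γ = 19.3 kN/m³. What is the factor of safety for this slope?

FS = 1.81

For a dry cohesionless infinite slope the factor of safety is FS = tanφ / tanβ.
FS = tan28.0° / tan16.4° = 0.5317 / 0.2943 = 1.807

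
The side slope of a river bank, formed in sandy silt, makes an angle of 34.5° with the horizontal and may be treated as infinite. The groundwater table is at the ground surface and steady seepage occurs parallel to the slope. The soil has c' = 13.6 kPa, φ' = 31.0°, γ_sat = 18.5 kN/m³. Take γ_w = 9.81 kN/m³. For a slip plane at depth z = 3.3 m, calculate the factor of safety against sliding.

FS = 0.89

With seepage parallel to the slope and the water table at the surface, the effective normal stress on the slip plane uses the buoyant unit weight γ' = γ_sat − γ_w while the driving shear stress uses γ_sat:
FS = [c' + γ' z cos²β tanφ'] / [γ_sat z sinβ cosβ]
γ' = 18.5 − 9.81 = 8.69 kN/m³
Numerator = 13.6 + 8.69·3.3·cos²34.5°·tan31.0° = 13.6 + 8.69·3.3·0.6792·0.6009 = 25.303 kPa
Denominator = 18.5·3.3·sin34.5°·cos34.5° = 18.5·3.3·0.5664·0.8241 = 28.498 kPa
FS = 25.303 / 28.498 = 0.888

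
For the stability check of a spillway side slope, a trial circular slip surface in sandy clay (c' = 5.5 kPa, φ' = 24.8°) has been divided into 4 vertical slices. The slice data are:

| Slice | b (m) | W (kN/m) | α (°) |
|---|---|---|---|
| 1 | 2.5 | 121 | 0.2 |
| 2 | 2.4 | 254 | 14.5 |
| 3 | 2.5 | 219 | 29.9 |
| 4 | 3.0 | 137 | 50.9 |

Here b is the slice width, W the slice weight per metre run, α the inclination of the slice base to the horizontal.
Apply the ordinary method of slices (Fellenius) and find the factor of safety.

Ordinary method of slices: FS = Σ[c'·Δl_i + (W_i cosα_i)·tanφ'] / Σ W_i sinα_i, with Δl_i = b_i / cosα_i.
Slice 1: Δl = 2.5/cos0.2° = 2.500 m; N'_1 = 121·cos0.2° = 121.0; c'Δl = 13.75; W sinα = 0.4
Slice 2: Δl = 2.4/cos14.5° = 2.479 m; N'_2 = 254·cos14.5° = 245.9; c'Δl = 13.63; W sinα = 63.6
Slice 3: Δl = 2.5/cos29.9° = 2.884 m; N'_3 = 219·cos29.9° = 189.9; c'Δl = 15.86; W sinα = 109.2
Slice 4: Δl = 3.0/cos50.9° = 4.757 m; N'_4 = 137·cos50.9° = 86.4; c'Δl = 26.16; W sinα = 106.3
Σc'Δl = 69.4 kN/m; ΣN' = 643.2 kN/m; ΣW sinα = 279.5 kN/m
Resisting = 69.4 + 643.2·tan24.8° = 69.4 + 297.2 = 366.6 kN/m
FS = 366.6 / 279.5 = 1.312

FS = 1.31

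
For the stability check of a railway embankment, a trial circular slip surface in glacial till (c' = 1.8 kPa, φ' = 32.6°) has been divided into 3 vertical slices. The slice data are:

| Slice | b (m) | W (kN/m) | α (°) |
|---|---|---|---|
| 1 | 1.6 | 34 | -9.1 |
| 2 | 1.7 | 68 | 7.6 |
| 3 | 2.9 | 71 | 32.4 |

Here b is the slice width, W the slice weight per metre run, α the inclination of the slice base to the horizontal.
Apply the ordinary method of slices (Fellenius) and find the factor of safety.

Ordinary method of slices: FS = Σ[c'·Δl_i + (W_i cosα_i)·tanφ'] / Σ W_i sinα_i, with Δl_i = b_i / cosα_i.
Slice 1: Δl = 1.6/cos(-9.1°) = 1.620 m; N'_1 = 34·cos(-9.1°) = 33.6; c'Δl = 2.92; W sinα = -5.4
Slice 2: Δl = 1.7/cos7.6° = 1.715 m; N'_2 = 68·cos7.6° = 67.4; c'Δl = 3.09; W sinα = 9.0
Slice 3: Δl = 2.9/cos32.4° = 3.435 m; N'_3 = 71·cos32.4° = 59.9; c'Δl = 6.18; W sinα = 38.0
Σc'Δl = 12.2 kN/m; ΣN' = 160.9 kN/m; ΣW sinα = 41.7 kN/m
Resisting = 12.2 + 160.9·tan32.6° = 12.2 + 102.9 = 115.1 kN/m
FS = 115.1 / 41.7 = 2.763

FS = 2.76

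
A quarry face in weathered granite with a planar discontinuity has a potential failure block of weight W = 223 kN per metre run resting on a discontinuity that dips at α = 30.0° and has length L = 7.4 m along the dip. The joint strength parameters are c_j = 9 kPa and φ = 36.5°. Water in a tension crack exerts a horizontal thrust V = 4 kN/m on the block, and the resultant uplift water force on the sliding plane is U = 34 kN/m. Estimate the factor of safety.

FS = 1.59

Resolving the block weight along and normal to the plane and applying the Mohr–Coulomb strength on the joint:
N' = W cosα − U − V sinα = 223·cos30.0° − 34 − 4·sin30.0° = 157.1 kN/m
Driving force T = W sinα + V cosα = 223·sin30.0° + 4·cos30.0° = 115.0 kN/m
Resisting force R = c_j·L + N'·tanφ = 9·7.4 + 157.1·tan36.5° = 66.6 + 116.3 = 182.9 kN/m
FS = R / T = 182.9 / 115.0 = 1.591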